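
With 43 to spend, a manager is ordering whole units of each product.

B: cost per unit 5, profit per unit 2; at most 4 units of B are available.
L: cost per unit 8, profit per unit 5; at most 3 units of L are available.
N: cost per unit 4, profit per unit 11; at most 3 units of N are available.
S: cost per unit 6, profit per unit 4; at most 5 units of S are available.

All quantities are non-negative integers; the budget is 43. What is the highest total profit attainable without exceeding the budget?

53

N has the best ratio (11/4); taking only N gives at most 3×11 = 33 (stopped by the supply cap of 3).
Mixing does better — 3×N and 5×S: cost 42 ≤ 43, profit 3·11 + 5·4 = 53.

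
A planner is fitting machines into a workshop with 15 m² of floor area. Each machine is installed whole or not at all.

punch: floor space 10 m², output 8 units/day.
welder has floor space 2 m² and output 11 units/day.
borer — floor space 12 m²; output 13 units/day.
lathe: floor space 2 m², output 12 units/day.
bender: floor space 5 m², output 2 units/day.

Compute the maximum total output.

Allowing fractional choices, the relaxed optimum would be about 34.9, but machines are indivisible.
punch + welder + lathe: floor space 10 + 2 + 2 = 14 ≤ 15, output 8 + 11 + 12 = 31.
borer + lathe: floor space 12 + 2 = 14 ≤ 15, output 13 + 12 = 25.
welder + lathe + bender: floor space 2 + 2 + 5 = 9 ≤ 15, output 11 + 12 + 2 = 25.
Best is punch, welder, and lathe with total output 31.

31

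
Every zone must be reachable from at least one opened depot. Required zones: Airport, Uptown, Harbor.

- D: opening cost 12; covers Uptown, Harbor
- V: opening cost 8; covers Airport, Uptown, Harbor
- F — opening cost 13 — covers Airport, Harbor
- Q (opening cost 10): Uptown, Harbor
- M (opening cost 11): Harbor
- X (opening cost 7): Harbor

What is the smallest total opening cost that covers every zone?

V alone covers Airport, Uptown, Harbor — every zone.
Total opening cost: 8.
No cover costs less than 8.

8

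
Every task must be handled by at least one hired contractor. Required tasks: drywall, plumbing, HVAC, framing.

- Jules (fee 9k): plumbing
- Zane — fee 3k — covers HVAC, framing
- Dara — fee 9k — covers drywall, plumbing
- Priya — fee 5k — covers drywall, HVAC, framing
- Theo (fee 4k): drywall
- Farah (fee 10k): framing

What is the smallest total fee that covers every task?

12

The greedy cost-per-new-task heuristic would pick Zane, Theo, and Jules for 16, but a cheaper cover exists.
Choose Zane and Dara: together they cover drywall, plumbing, HVAC, framing — every task.
Total fee: 3 + 9 = 12.
No cover costs less than 12.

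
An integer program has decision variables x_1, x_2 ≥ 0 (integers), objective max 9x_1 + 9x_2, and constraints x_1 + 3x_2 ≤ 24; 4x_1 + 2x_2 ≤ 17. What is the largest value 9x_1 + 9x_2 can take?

The continuous relaxation peaks at (0.3, 7.9) with value 73.80; rounding to a feasible lattice point costs some objective.
(x_1,x_2)=(0,8): 1·0+3·8=24≤24, 4·0+2·8=16≤17, objective 72.
(x_1,x_2)=(0,7): 1·0+3·7=21≤24, 4·0+2·7=14≤17, objective 63.
Maximum is 72 at (x_1,x_2)=(0,8).

72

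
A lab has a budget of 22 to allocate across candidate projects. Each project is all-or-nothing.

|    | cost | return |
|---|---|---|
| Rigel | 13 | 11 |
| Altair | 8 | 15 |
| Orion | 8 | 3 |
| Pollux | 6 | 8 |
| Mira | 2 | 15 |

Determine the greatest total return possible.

Treat it as a binary knapsack problem.
Allowing fractional choices, the relaxed optimum would be about 43.1, but projects are indivisible.
Rigel + Pollux + Mira: cost 13 + 6 + 2 = 21 ≤ 22, return 11 + 8 + 15 = 34.
Altair + Pollux + Mira: cost 8 + 6 + 2 = 16 ≤ 22, return 15 + 8 + 15 = 38.
Best is Altair, Pollux, and Mira with total return 38.

38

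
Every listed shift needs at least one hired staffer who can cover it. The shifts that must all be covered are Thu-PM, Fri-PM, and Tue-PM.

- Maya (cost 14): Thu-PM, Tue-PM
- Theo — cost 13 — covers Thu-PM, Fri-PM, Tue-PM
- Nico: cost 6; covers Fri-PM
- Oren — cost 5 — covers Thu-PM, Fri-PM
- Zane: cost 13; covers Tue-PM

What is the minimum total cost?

Theo alone covers Thu-PM, Fri-PM, Tue-PM — every shift.
Total cost: 13.

13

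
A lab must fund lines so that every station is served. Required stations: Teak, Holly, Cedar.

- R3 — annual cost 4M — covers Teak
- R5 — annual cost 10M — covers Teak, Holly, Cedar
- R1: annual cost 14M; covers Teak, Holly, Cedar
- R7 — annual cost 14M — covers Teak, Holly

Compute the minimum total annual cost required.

10

This is a weighted set-cover instance.
R5 alone covers Teak, Holly, Cedar — every station.
Total annual cost: 10.
No cover costs less than 10.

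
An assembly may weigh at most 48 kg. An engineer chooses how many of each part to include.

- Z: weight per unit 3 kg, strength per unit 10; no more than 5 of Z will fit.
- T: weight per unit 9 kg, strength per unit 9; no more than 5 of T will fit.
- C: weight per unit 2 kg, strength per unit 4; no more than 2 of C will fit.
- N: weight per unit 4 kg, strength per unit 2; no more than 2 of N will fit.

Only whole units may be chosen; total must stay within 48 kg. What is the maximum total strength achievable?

Z has the best ratio (10/3); taking only Z gives at most 5×10 = 50 (stopped by the supply cap of 5).
Mixing does better — 5×Z, 3×T, and 2×C: weight 46 ≤ 48, strength 5·10 + 3·9 + 2·4 = 85.

85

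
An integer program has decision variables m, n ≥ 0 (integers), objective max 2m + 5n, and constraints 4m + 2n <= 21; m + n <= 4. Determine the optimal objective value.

(m,n)=(0,4): 4·0+2·4=8≤21, 1·0+1·4=4≤4, objective 20.
(m,n)=(1,3): 4·1+2·3=10≤21, 1·1+1·3=4≤4, objective 17.
(m,n)=(0,3): 4·0+2·3=6≤21, 1·0+1·3=3≤4, objective 15.
Maximum is 20 at (m,n)=(0,4).

20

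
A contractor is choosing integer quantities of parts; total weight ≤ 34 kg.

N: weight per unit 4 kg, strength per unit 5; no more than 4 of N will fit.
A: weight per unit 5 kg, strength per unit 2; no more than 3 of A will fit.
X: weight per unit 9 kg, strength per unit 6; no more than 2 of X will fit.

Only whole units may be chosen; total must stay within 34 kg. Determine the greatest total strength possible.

32

4×N, 1×A, and 1×X: weight 30 ≤ 34, strength 4·5 + 1·2 + 1·6 = 28.
4×N and 2×X: weight 34 ≤ 34, strength 4·5 + 2·6 = 32.
Best is 32.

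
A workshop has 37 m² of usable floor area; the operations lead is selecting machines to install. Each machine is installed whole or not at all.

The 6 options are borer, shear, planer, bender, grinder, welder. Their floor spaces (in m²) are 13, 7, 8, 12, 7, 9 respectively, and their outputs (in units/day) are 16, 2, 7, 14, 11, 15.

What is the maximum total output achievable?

49

borer + planer + grinder + welder: floor space 13 + 8 + 7 + 9 = 37 ≤ 37, output 16 + 7 + 11 + 15 = 49.
planer + bender + grinder + welder: floor space 8 + 12 + 7 + 9 = 36 ≤ 37, output 7 + 14 + 11 + 15 = 47.
Best is borer, planer, grinder, and welder with total output 49.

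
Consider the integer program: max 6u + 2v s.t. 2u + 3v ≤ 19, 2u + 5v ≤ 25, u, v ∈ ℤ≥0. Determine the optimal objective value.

54

The continuous relaxation peaks at (9.5, 0) with value 57.00; rounding to a feasible lattice point costs some objective.
(u,v)=(9,0): 2·9+3·0=18≤19, 2·9+5·0=18≤25, objective 54.
(u,v)=(8,1): 2·8+3·1=19≤19, 2·8+5·1=21≤25, objective 50.
(u,v)=(8,0): 2·8+3·0=16≤19, 2·8+5·0=16≤25, objective 48.
Maximum is 54 at (u,v)=(9,0).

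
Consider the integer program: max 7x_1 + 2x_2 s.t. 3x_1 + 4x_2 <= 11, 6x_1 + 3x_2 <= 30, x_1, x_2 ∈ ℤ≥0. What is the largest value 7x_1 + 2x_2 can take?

The continuous relaxation peaks at (3.67, 0) with value 25.67; rounding to a feasible lattice point costs some objective.
(x_1,x_2)=(3,0): 3·3+4·0=9≤11, 6·3+3·0=18≤30, objective 21.
(x_1,x_2)=(2,1): 3·2+4·1=10≤11, 6·2+3·1=15≤30, objective 16.
(x_1,x_2)=(2,0): 3·2+4·0=6≤11, 6·2+3·0=12≤30, objective 14.
Maximum is 21 at (x_1,x_2)=(3,0).

21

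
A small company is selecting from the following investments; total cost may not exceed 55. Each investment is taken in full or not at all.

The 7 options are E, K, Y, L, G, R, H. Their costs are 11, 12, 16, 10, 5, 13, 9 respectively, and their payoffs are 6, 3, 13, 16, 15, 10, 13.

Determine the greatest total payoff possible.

Allowing fractional choices, the relaxed optimum would be about 68.1, but investments are indivisible.
Y + L + G + R + H: cost 16 + 10 + 5 + 13 + 9 = 53 ≤ 55, payoff 13 + 16 + 15 + 10 + 13 = 67.
E + Y + L + G + H: cost 11 + 16 + 10 + 5 + 9 = 51 ≤ 55, payoff 6 + 13 + 16 + 15 + 13 = 63.
E + L + G + R + H: cost 11 + 10 + 5 + 13 + 9 = 48 ≤ 55, payoff 6 + 16 + 15 + 10 + 13 = 60.
Best is Y, L, G, R, and H with total payoff 67.

67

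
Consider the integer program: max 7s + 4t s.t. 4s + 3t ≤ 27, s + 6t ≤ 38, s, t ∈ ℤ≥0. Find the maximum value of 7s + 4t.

46

Relaxing integrality, the LP optimum is 47.25 at (s,t) = (6.75, 0), which is not an integer point.
(s,t)=(6,1): 4·6+3·1=27≤27, 1·6+6·1=12≤38, objective 46.
(s,t)=(5,2): 4·5+3·2=26≤27, 1·5+6·2=17≤38, objective 43.
(s,t)=(6,0): 4·6+3·0=24≤27, 1·6+6·0=6≤38, objective 42.
The best lattice point is (6,1), giving 46.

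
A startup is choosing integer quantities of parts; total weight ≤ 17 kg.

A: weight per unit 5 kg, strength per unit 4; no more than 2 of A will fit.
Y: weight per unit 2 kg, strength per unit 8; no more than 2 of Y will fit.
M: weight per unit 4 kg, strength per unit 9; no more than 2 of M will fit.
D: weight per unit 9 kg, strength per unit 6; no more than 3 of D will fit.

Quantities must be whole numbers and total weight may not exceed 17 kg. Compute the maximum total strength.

Y has the best ratio (8/2); taking only Y gives at most 2×8 = 16 (stopped by the supply cap of 2).
Mixing does better — 1×A, 2×Y, and 2×M: weight 17 ≤ 17, strength 1·4 + 2·8 + 2·9 = 38.

38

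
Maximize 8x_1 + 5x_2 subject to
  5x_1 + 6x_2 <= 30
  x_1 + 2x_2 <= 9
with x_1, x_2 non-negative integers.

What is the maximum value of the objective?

48

(x_1,x_2)=(6,0) is feasible, giving 48.
(x_1,x_2)=(5,0) is feasible, giving 40.
No feasible integer point exceeds 48.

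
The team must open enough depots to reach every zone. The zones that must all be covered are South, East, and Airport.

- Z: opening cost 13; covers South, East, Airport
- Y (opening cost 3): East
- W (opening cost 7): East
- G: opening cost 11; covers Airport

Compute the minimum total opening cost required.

13

The greedy cost-per-new-zone heuristic would pick Y and Z for 16, but a cheaper cover exists.
Z alone covers South, East, Airport — every zone.
Total opening cost: 13.
No cover costs less than 13.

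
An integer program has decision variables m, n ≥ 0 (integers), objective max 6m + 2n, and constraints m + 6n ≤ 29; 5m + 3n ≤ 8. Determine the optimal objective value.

The continuous relaxation peaks at (1.6, 0) with value 9.60; rounding to a feasible lattice point costs some objective.
(m,n)=(1,1): 1·1+6·1=7≤29, 5·1+3·1=8≤8, objective 8.
(m,n)=(1,0): 1·1+6·0=1≤29, 5·1+3·0=5≤8, objective 6.
(m,n)=(0,2): 1·0+6·2=12≤29, 5·0+3·2=6≤8, objective 4.
No feasible integer point exceeds 8.

8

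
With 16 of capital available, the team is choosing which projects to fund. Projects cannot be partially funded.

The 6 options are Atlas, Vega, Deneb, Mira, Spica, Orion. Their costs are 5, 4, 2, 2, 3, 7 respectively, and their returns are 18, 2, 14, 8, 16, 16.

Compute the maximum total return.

58

Treat it as a binary knapsack problem.
Take Atlas, Vega, Deneb, Mira, and Spica: cost 5 + 4 + 2 + 2 + 3 = 16 ≤ 16, return 18 + 2 + 14 + 8 + 16 = 58.
No other feasible combination does better.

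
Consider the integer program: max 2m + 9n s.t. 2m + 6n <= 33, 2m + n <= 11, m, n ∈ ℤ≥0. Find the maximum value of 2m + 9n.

47

The continuous relaxation peaks at (0, 5.5) with value 49.50; rounding to a feasible lattice point costs some objective.
(m,n)=(1,5): 2·1+6·5=32≤33, 2·1+1·5=7≤11, objective 47.
(m,n)=(0,5): 2·0+6·5=30≤33, 2·0+1·5=5≤11, objective 45.
(m,n)=(2,4): 2·2+6·4=28≤33, 2·2+1·4=8≤11, objective 40.
The best lattice point is (1,5), giving 47.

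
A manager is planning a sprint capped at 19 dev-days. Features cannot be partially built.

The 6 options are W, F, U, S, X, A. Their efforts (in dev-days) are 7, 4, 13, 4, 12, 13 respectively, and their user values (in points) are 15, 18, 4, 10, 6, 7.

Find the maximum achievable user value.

43

Allowing fractional choices, the relaxed optimum would be about 45.2, but features are indivisible.
W + F + S: effort 7 + 4 + 4 = 15 ≤ 19, user value 15 + 18 + 10 = 43.
F + S: effort 4 + 4 = 8 ≤ 19, user value 18 + 10 = 28.
W + F: effort 7 + 4 = 11 ≤ 19, user value 15 + 18 = 33.
Best is W, F, and S with total user value 43.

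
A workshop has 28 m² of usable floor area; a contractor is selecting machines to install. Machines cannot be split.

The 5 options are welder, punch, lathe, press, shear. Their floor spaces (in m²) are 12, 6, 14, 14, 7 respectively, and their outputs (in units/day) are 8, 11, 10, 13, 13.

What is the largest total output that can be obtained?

Allowing fractional choices, the relaxed optimum would be about 37.7, but machines are indivisible.
punch + press + shear: floor space 6 + 14 + 7 = 27 ≤ 28, output 11 + 13 + 13 = 37.
welder + punch + shear: floor space 12 + 6 + 7 = 25 ≤ 28, output 8 + 11 + 13 = 32.
punch + lathe + shear: floor space 6 + 14 + 7 = 27 ≤ 28, output 11 + 10 + 13 = 34.
Best is punch, press, and shear with total output 37.

37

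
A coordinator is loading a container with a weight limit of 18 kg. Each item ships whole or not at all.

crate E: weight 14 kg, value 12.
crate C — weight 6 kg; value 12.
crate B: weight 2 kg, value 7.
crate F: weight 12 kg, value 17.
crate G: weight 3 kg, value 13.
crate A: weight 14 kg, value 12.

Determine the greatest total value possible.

Take crate B, crate F, and crate G: weight 2 + 12 + 3 = 17 ≤ 18, value 7 + 17 + 13 = 37.
No other feasible combination does better.

37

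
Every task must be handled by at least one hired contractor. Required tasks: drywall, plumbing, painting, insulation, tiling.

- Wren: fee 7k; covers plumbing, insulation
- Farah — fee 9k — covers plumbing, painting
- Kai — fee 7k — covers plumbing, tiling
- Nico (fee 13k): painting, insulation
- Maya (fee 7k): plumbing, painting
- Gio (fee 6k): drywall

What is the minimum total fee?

26

The greedy cost-per-new-task heuristic would pick Wren, Gio, Kai, and Maya for 27, but a cheaper cover exists.
Choose Kai, Nico, and Gio: together they cover drywall, plumbing, painting, insulation, tiling — every task.
Total fee: 7 + 13 + 6 = 26.
No cover costs less than 26.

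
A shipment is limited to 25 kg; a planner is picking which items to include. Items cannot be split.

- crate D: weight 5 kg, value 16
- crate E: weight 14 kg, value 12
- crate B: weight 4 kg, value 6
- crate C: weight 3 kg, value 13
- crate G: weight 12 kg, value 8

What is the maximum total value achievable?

43

Allowing fractional choices, the relaxed optimum would be about 46.1, but items are indivisible.
crate D + crate B + crate C + crate G: weight 5 + 4 + 3 + 12 = 24 ≤ 25, value 16 + 6 + 13 + 8 = 43.
crate D + crate C + crate G: weight 5 + 3 + 12 = 20 ≤ 25, value 16 + 13 + 8 = 37.
crate D + crate E + crate C: weight 5 + 14 + 3 = 22 ≤ 25, value 16 + 12 + 13 = 41.
Best is crate D, crate B, crate C, and crate G with total value 43.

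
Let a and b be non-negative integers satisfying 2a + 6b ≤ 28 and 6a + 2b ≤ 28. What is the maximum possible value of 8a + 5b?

42

(a,b)=(4,2) is feasible, giving 42.
(a,b)=(3,3) is feasible, giving 39.
(a,b)=(4,1) is feasible, giving 37.
The best lattice point is (4,2), giving 42.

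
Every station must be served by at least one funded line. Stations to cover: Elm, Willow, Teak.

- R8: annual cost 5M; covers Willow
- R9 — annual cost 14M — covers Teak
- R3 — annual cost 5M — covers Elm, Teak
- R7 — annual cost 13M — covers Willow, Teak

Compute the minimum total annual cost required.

10

Choose R8 and R3: together they cover Elm, Willow, Teak — every station.
Total annual cost: 5 + 5 = 10.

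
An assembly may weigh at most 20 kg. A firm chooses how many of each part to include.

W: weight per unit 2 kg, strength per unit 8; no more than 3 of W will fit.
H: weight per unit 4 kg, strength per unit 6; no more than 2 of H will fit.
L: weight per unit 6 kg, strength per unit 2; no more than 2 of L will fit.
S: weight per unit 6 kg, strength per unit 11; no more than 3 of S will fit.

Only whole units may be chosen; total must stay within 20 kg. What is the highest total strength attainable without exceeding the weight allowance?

This is a bounded integer knapsack.
3×W, 2×H, and 1×S: weight 20 ≤ 20, strength 3·8 + 2·6 + 1·11 = 47.
3×W and 2×S: weight 18 ≤ 20, strength 3·8 + 2·11 = 46.
Best is 47.

47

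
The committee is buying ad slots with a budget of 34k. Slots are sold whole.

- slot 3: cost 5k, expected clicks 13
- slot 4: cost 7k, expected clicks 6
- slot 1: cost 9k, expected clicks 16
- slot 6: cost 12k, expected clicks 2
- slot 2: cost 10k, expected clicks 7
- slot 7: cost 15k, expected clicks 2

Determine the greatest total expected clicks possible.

Allowing fractional choices, the relaxed optimum would be about 42.5, but ad slots are indivisible.
slot 3 + slot 4 + slot 1 + slot 2: cost 5 + 7 + 9 + 10 = 31 ≤ 34, expected clicks 13 + 6 + 16 + 7 = 42.
slot 3 + slot 1 + slot 2: cost 5 + 9 + 10 = 24 ≤ 34, expected clicks 13 + 16 + 7 = 36.
slot 3 + slot 4 + slot 1 + slot 6: cost 5 + 7 + 9 + 12 = 33 ≤ 34, expected clicks 13 + 6 + 16 + 2 = 37.
Best is slot 3, slot 4, slot 1, and slot 2 with total expected clicks 42.

42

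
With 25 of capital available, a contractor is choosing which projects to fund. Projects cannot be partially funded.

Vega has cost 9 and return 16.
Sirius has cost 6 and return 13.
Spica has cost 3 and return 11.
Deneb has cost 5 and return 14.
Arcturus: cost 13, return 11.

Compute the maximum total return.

54

Allowing fractional choices, the relaxed optimum would be about 55.7, but projects are indivisible.
Vega + Spica + Deneb: cost 9 + 3 + 5 = 17 ≤ 25, return 16 + 11 + 14 = 41.
Vega + Sirius + Deneb: cost 9 + 6 + 5 = 20 ≤ 25, return 16 + 13 + 14 = 43.
Vega + Sirius + Spica + Deneb: cost 9 + 6 + 3 + 5 = 23 ≤ 25, return 16 + 13 + 11 + 14 = 54.
Best is Vega, Sirius, Spica, and Deneb with total return 54.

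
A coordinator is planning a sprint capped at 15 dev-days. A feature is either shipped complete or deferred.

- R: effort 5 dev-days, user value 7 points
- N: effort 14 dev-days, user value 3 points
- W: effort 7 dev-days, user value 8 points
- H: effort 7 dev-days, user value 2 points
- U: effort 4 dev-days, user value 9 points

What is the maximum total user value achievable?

17

Take W and U: effort 7 + 4 = 11 ≤ 15, user value 8 + 9 = 17.
No other feasible combination does better.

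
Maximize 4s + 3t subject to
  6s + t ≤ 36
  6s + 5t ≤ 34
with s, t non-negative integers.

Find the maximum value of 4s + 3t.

22

The continuous relaxation peaks at (5.67, 0) with value 22.67; rounding to a feasible lattice point costs some objective.
(s,t)=(4,2): 6·4+1·2=26≤36, 6·4+5·2=34≤34, objective 22.
(s,t)=(3,3): 6·3+1·3=21≤36, 6·3+5·3=33≤34, objective 21.
(s,t)=(5,0): 6·5+1·0=30≤36, 6·5+5·0=30≤34, objective 20.
(s,t)=(4,1): 6·4+1·1=25≤36, 6·4+5·1=29≤34, objective 19.
No feasible integer point exceeds 22.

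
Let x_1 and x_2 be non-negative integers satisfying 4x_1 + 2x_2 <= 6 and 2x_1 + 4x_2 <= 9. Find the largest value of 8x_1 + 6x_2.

(x_1,x_2)=(1,1): 4·1+2·1=6≤6, 2·1+4·1=6≤9, objective 14.
(x_1,x_2)=(0,2): 4·0+2·2=4≤6, 2·0+4·2=8≤9, objective 12.
The best lattice point is (1,1), giving 14.

14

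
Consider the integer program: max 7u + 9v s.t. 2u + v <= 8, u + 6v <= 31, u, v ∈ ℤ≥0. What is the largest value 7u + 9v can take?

Relaxing integrality, the LP optimum is 55.00 at (u,v) = (1.55, 4.91), which is not an integer point.
(u,v)=(1,5): 2·1+1·5=7≤8, 1·1+6·5=31≤31, objective 52.
(u,v)=(2,4): 2·2+1·4=8≤8, 1·2+6·4=26≤31, objective 50.
(u,v)=(0,5): 2·0+1·5=5≤8, 1·0+6·5=30≤31, objective 45.
Maximum is 52 at (u,v)=(1,5).

52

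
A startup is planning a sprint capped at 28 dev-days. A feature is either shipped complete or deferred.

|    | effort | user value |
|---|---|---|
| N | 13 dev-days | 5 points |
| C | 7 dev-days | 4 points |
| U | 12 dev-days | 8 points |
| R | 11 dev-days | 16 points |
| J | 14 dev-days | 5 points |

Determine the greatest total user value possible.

Allowing fractional choices, the relaxed optimum would be about 26.9, but features are indivisible.
R + J: effort 11 + 14 = 25 ≤ 28, user value 16 + 5 = 21.
N + R: effort 13 + 11 = 24 ≤ 28, user value 5 + 16 = 21.
U + R: effort 12 + 11 = 23 ≤ 28, user value 8 + 16 = 24.
Best is U and R with total user value 24.

24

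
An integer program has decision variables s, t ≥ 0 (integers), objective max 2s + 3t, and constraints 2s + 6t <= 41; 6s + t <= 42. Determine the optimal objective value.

25

Relaxing integrality, the LP optimum is 26.71 at (s,t) = (6.21, 4.76), which is not an integer point.
(s,t)=(5,5): 2·5+6·5=40≤41, 6·5+1·5=35≤42, objective 25.
(s,t)=(6,4): 2·6+6·4=36≤41, 6·6+1·4=40≤42, objective 24.
The best lattice point is (5,5), giving 25.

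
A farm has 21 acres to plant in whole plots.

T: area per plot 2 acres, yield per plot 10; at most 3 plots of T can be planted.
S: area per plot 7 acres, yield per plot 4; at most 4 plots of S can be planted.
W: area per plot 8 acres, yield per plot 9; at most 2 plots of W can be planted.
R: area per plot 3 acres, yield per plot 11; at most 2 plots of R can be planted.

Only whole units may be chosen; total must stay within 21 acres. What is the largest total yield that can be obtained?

This is a bounded integer knapsack.
3×T, 1×W, and 2×R: area 20 ≤ 21, yield 3·10 + 1·9 + 2·11 = 61.
3×T, 1×S, and 2×R: area 19 ≤ 21, yield 3·10 + 1·4 + 2·11 = 56.
Best is 61.

61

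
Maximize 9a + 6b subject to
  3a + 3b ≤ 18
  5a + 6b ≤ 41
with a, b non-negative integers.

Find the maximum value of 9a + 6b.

(a,b)=(6,0) is feasible, giving 54.
(a,b)=(5,1) is feasible, giving 51.
(a,b)=(5,0) is feasible, giving 45.
The best lattice point is (6,0), giving 54.

54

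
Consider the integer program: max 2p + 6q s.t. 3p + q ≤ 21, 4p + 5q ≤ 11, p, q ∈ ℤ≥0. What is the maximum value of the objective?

Relaxing integrality, the LP optimum is 13.20 at (p,q) = (0, 2.2), which is not an integer point.
(p,q)=(0,2): 3·0+1·2=2≤21, 4·0+5·2=10≤11, objective 12.
(p,q)=(1,1): 3·1+1·1=4≤21, 4·1+5·1=9≤11, objective 8.
(p,q)=(0,1): 3·0+1·1=1≤21, 4·0+5·1=5≤11, objective 6.
The best lattice point is (0,2), giving 12.

12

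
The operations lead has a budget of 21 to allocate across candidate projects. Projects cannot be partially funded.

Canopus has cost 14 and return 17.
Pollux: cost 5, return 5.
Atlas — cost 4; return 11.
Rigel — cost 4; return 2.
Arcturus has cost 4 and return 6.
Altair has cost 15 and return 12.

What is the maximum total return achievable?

This is an integer program with binary decision variables.
Canopus + Atlas: cost 14 + 4 = 18 ≤ 21, return 17 + 11 = 28.
Pollux + Atlas + Rigel + Arcturus: cost 5 + 4 + 4 + 4 = 17 ≤ 21, return 5 + 11 + 2 + 6 = 24.
Canopus + Arcturus: cost 14 + 4 = 18 ≤ 21, return 17 + 6 = 23.
Best is Canopus and Atlas with total return 28.

28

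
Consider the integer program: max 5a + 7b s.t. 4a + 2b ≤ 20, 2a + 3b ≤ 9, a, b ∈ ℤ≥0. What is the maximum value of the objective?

22

(a,b)=(3,1) is feasible, giving 22.
(a,b)=(4,0) is feasible, giving 20.
(a,b)=(2,1) is feasible, giving 17.
(a,b)=(3,0) is feasible, giving 15.
Maximum is 22 at (a,b)=(3,1).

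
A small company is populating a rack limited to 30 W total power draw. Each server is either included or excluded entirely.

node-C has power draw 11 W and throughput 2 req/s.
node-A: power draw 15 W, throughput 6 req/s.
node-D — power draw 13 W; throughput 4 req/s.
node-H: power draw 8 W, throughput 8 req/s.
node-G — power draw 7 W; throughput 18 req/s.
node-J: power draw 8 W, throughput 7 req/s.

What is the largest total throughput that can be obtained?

Take node-H, node-G, and node-J: power draw 8 + 7 + 8 = 23 ≤ 30, throughput 8 + 18 + 7 = 33.
No other feasible combination does better.

33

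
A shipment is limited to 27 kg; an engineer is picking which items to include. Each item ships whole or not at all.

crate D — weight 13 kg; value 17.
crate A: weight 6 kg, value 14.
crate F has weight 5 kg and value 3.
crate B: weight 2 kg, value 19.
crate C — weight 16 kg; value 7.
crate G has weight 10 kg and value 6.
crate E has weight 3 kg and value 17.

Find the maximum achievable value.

67

Treat it as a binary knapsack problem.
Allowing fractional choices, the relaxed optimum would be about 68.8, but items are indivisible.
crate A + crate F + crate B + crate G + crate E: weight 6 + 5 + 2 + 10 + 3 = 26 ≤ 27, value 14 + 3 + 19 + 6 + 17 = 59.
crate D + crate A + crate B + crate E: weight 13 + 6 + 2 + 3 = 24 ≤ 27, value 17 + 14 + 19 + 17 = 67.
Best is crate D, crate A, crate B, and crate E with total value 67.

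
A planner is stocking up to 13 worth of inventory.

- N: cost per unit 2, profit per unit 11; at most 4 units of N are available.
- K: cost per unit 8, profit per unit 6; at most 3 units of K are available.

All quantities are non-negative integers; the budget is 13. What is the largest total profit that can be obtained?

44

3×N: cost 6 ≤ 13, profit 3·11 = 33.
4×N: cost 8 ≤ 13, profit 4·11 = 44.
Best is 44.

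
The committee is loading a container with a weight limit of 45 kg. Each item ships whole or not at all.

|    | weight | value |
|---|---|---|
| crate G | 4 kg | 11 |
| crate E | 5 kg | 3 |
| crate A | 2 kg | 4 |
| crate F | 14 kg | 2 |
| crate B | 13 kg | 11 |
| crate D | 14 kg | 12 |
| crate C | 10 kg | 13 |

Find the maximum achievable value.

crate G + crate E + crate A + crate D + crate C: weight 4 + 5 + 2 + 14 + 10 = 35 ≤ 45, value 11 + 3 + 4 + 12 + 13 = 43.
crate G + crate A + crate B + crate D + crate C: weight 4 + 2 + 13 + 14 + 10 = 43 ≤ 45, value 11 + 4 + 11 + 12 + 13 = 51.
crate G + crate B + crate D + crate C: weight 4 + 13 + 14 + 10 = 41 ≤ 45, value 11 + 11 + 12 + 13 = 47.
Best is crate G, crate A, crate B, crate D, and crate C with total value 51.

51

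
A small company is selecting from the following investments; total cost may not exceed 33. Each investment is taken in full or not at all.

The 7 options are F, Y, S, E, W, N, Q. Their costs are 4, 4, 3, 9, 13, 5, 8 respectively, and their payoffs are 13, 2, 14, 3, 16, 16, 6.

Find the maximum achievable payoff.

F + Y + S + W + N: cost 4 + 4 + 3 + 13 + 5 = 29 ≤ 33, payoff 13 + 2 + 14 + 16 + 16 = 61.
F + S + W + N: cost 4 + 3 + 13 + 5 = 25 ≤ 33, payoff 13 + 14 + 16 + 16 = 59.
F + S + W + N + Q: cost 4 + 3 + 13 + 5 + 8 = 33 ≤ 33, payoff 13 + 14 + 16 + 16 + 6 = 65.
Best is F, S, W, N, and Q with total payoff 65.

65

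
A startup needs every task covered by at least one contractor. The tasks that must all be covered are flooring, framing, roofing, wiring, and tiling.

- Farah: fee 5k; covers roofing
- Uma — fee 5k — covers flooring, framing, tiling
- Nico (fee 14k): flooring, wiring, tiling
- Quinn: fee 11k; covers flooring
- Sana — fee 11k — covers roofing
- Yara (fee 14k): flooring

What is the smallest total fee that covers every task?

24

This is an integer covering problem.
Choose Farah, Uma, and Nico: together they cover flooring, framing, roofing, wiring, tiling — every task.
Total fee: 5 + 5 + 14 = 24.
No cover costs less than 24.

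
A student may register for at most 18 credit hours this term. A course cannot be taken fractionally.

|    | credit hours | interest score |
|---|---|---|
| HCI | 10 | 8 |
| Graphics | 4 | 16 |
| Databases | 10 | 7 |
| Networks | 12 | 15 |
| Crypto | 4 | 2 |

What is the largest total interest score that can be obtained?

31

This is a 0-1 knapsack instance.
Allowing fractional choices, the relaxed optimum would be about 32.6, but courses are indivisible.
Graphics + Networks: credit hours 4 + 12 = 16 ≤ 18, interest score 16 + 15 = 31.
HCI + Graphics + Crypto: credit hours 10 + 4 + 4 = 18 ≤ 18, interest score 8 + 16 + 2 = 26.
Graphics + Databases + Crypto: credit hours 4 + 10 + 4 = 18 ≤ 18, interest score 16 + 7 + 2 = 25.
Best is Graphics and Networks with total interest score 31.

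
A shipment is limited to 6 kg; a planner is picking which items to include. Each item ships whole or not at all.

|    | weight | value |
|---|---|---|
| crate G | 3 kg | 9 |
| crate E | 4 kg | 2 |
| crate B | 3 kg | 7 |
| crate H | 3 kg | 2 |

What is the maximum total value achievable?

This is a 0-1 knapsack instance.
Take crate G and crate B: weight 3 + 3 = 6 ≤ 6, value 9 + 7 = 16.
No other feasible combination does better.

16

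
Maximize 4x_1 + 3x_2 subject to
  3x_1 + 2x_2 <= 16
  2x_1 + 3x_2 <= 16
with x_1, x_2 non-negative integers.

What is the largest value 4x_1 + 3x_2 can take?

22

(x_1,x_2)=(4,2) is feasible, giving 22.
(x_1,x_2)=(3,3) is feasible, giving 21.
(x_1,x_2)=(2,4) is feasible, giving 20.
No feasible integer point exceeds 22.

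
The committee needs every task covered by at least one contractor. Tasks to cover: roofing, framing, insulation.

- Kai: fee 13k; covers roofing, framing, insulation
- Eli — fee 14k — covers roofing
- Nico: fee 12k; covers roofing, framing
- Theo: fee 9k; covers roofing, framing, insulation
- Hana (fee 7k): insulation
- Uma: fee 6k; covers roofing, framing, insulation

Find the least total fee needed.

Uma alone covers roofing, framing, insulation — every task.
Total fee: 6.

6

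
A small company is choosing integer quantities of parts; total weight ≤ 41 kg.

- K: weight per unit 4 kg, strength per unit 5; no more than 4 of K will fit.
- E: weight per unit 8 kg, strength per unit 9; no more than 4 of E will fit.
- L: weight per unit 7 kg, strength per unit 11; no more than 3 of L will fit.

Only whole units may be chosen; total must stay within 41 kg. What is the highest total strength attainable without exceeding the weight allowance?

3×K, 1×E, and 3×L: weight 41 ≤ 41, strength 3·5 + 1·9 + 3·11 = 57.
1×K, 2×E, and 3×L: weight 41 ≤ 41, strength 1·5 + 2·9 + 3·11 = 56.
Best is 57.

57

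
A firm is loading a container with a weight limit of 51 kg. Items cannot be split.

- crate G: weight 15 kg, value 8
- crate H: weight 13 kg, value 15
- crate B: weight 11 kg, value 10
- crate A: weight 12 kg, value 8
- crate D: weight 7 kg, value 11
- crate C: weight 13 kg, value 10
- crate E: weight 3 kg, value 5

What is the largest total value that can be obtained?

crate H + crate A + crate D + crate C + crate E: weight 13 + 12 + 7 + 13 + 3 = 48 ≤ 51, value 15 + 8 + 11 + 10 + 5 = 49.
crate H + crate B + crate A + crate D + crate E: weight 13 + 11 + 12 + 7 + 3 = 46 ≤ 51, value 15 + 10 + 8 + 11 + 5 = 49.
crate H + crate B + crate D + crate C + crate E: weight 13 + 11 + 7 + 13 + 3 = 47 ≤ 51, value 15 + 10 + 11 + 10 + 5 = 51.
Best is crate H, crate B, crate D, crate C, and crate E with total value 51.

51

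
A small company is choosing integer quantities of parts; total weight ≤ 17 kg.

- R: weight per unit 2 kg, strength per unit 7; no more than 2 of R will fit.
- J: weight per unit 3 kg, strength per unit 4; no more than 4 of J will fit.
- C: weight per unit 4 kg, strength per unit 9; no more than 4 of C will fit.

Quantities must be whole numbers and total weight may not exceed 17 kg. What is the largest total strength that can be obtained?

R has the best ratio (7/2); taking only R gives at most 2×7 = 14 (stopped by the supply cap of 2).
Mixing does better — 2×R and 3×C: weight 16 ≤ 17, strength 2·7 + 3·9 = 41.

41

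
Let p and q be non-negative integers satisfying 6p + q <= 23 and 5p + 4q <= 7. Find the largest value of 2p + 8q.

Relaxing integrality, the LP optimum is 14.00 at (p,q) = (0, 1.75), which is not an integer point.
(p,q)=(0,1): 6·0+1·1=1≤23, 5·0+4·1=4≤7, objective 8.
(p,q)=(1,0): 6·1+1·0=6≤23, 5·1+4·0=5≤7, objective 2.
(p,q)=(0,0): 6·0+1·0=0≤23, 5·0+4·0=0≤7, objective 0.
No feasible integer point exceeds 8.

8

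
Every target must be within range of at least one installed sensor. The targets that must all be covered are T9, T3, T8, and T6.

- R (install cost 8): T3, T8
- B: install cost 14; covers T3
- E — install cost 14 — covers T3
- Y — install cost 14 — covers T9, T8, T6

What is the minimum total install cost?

22

This is an integer covering problem.
Choose R and Y: together they cover T9, T3, T8, T6 — every target.
Total install cost: 8 + 14 = 22.
No cover costs less than 22.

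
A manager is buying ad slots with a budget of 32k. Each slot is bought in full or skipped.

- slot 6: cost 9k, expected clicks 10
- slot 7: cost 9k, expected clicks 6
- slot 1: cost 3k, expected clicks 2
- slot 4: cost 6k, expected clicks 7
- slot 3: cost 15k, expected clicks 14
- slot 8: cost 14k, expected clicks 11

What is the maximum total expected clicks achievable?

Allowing fractional choices, the relaxed optimum would be about 32.6, but ad slots are indivisible.
slot 6 + slot 4 + slot 3: cost 9 + 6 + 15 = 30 ≤ 32, expected clicks 10 + 7 + 14 = 31.
slot 6 + slot 1 + slot 4 + slot 8: cost 9 + 3 + 6 + 14 = 32 ≤ 32, expected clicks 10 + 2 + 7 + 11 = 30.
Best is slot 6, slot 4, and slot 3 with total expected clicks 31.

31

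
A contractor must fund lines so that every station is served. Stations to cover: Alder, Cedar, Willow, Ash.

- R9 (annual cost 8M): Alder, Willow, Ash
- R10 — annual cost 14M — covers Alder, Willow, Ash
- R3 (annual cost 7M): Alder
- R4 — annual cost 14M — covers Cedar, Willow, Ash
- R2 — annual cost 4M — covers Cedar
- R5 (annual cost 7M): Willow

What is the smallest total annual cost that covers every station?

Choose R9 and R2: together they cover Alder, Cedar, Willow, Ash — every station.
Total annual cost: 8 + 4 = 12.
No cover costs less than 12.

12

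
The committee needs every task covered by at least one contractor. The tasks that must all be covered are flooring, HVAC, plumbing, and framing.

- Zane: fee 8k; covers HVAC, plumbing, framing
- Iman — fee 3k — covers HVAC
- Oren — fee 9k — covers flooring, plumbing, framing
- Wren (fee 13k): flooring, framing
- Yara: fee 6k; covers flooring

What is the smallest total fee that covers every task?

The greedy cost-per-new-task heuristic would pick Zane and Yara for 14, but a cheaper cover exists.
Choose Iman and Oren: together they cover flooring, HVAC, plumbing, framing — every task.
Total fee: 3 + 9 = 12.
No cover costs less than 12.

12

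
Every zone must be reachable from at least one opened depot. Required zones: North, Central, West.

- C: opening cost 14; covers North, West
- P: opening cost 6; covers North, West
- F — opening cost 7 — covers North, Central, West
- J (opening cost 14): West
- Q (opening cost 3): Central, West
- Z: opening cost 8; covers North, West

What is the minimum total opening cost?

7

The greedy cost-per-new-zone heuristic would pick Q and P for 9, but a cheaper cover exists.
F alone covers North, Central, West — every zone.
Total opening cost: 7.
No cover costs less than 7.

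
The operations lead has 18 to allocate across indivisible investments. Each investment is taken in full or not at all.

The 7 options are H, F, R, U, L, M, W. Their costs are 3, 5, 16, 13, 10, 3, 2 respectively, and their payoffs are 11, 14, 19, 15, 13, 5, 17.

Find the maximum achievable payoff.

Allowing fractional choices, the relaxed optimum would be about 53.5, but investments are indivisible.
H + L + M + W: cost 3 + 10 + 3 + 2 = 18 ≤ 18, payoff 11 + 13 + 5 + 17 = 46.
H + F + M + W: cost 3 + 5 + 3 + 2 = 13 ≤ 18, payoff 11 + 14 + 5 + 17 = 47.
F + L + W: cost 5 + 10 + 2 = 17 ≤ 18, payoff 14 + 13 + 17 = 44.
Best is H, F, M, and W with total payoff 47.

47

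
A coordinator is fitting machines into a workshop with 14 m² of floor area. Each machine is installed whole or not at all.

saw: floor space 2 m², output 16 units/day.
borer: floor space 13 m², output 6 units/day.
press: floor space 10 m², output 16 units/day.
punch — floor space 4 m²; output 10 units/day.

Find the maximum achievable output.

32

This is an integer program with binary decision variables.
Take saw and press: floor space 2 + 10 = 12 ≤ 14, output 16 + 16 = 32.
No other feasible combination does better.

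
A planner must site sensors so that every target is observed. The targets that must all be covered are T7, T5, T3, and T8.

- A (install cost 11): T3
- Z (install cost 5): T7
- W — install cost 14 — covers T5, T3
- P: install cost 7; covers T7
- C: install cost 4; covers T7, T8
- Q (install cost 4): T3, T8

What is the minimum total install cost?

18

This is an integer covering problem.
Choose W and C: together they cover T7, T5, T3, T8 — every target.
Total install cost: 14 + 4 = 18.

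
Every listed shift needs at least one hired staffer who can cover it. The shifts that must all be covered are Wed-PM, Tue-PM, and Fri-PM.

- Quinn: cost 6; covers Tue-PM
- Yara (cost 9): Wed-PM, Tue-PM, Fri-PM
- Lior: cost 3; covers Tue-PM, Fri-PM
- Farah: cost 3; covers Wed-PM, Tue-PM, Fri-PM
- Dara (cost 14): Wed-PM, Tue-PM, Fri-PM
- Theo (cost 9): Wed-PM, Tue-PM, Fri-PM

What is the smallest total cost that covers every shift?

3

Farah alone covers Wed-PM, Tue-PM, Fri-PM — every shift.
Total cost: 3.
No cover costs less than 3.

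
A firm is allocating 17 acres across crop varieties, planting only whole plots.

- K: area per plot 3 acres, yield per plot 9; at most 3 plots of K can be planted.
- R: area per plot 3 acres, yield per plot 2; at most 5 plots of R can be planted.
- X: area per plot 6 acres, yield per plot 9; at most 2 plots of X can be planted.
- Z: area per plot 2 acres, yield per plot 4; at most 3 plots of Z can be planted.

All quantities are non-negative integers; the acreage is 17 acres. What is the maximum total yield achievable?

K has the best ratio (9/3); taking only K gives at most 3×9 = 27 (stopped by the supply cap of 3).
Mixing does better — 3×K, 1×X, and 1×Z: area 17 ≤ 17, yield 3·9 + 1·9 + 1·4 = 40.

40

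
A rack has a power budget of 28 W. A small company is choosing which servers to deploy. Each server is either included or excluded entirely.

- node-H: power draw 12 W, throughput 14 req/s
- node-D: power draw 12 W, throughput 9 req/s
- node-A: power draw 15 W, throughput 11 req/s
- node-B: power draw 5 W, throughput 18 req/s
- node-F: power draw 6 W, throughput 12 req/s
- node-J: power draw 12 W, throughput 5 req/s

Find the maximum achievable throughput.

This is an integer program with binary decision variables.
node-D + node-B + node-F: power draw 12 + 5 + 6 = 23 ≤ 28, throughput 9 + 18 + 12 = 39.
node-A + node-B + node-F: power draw 15 + 5 + 6 = 26 ≤ 28, throughput 11 + 18 + 12 = 41.
node-H + node-B + node-F: power draw 12 + 5 + 6 = 23 ≤ 28, throughput 14 + 18 + 12 = 44.
Best is node-H, node-B, and node-F with total throughput 44.

44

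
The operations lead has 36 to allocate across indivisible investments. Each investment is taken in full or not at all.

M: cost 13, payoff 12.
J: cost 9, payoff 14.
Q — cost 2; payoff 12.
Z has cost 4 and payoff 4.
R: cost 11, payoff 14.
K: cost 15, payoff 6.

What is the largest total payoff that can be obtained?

52

M + J + Q + R: cost 13 + 9 + 2 + 11 = 35 ≤ 36, payoff 12 + 14 + 12 + 14 = 52.
J + Q + Z + R: cost 9 + 2 + 4 + 11 = 26 ≤ 36, payoff 14 + 12 + 4 + 14 = 44.
Best is M, J, Q, and R with total payoff 52.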